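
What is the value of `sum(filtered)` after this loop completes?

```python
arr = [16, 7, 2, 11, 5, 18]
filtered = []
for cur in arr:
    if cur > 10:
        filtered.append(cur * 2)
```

Sum of doubled values > 10
`filtered` takes the values: [] → [32] → [32, 22] → [32, 22, 36]
So `sum(filtered)` = 90

Answer: 90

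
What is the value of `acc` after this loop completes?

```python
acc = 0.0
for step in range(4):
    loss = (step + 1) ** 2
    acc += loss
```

Sum of squared losses 1² + 2² + ... + 4²
`acc` takes the values: 0.0 → 1.0 → 5.0 → 14.0 → 30.0

Answer: 30.0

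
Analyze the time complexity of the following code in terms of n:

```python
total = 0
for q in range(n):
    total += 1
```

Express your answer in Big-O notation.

Each loop level contributes: n. Multiplying the contributions gives O(n).

Answer: O(n)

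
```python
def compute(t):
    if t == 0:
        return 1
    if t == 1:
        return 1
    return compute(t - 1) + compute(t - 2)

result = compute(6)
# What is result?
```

Build up from base cases: compute(0)=1, compute(1)=1, compute(2)=2, compute(3)=3, compute(4)=5, compute(5)=8, compute(6)=13

Answer: 13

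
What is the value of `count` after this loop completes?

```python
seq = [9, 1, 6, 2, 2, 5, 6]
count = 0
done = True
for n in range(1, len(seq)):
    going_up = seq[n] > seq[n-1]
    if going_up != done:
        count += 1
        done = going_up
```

Count direction changes in [9, 1, 6, 2, 2, 5, 6]
`count` takes the values: 0 → 1 → 2 → 3 → 4

Answer: 4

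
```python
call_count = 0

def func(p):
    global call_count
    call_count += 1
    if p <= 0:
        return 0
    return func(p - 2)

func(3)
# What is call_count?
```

Linear recursion stepping by 2: 3 calls from p=3 down to ≤0.

Answer: 3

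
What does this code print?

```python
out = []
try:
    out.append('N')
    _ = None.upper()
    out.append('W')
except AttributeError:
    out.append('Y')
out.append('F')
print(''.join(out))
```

Execution trace: 'N' (try body) → 'Y' (except AttributeError) → 'F' (after the try/except). Output: NYF

Answer: NYF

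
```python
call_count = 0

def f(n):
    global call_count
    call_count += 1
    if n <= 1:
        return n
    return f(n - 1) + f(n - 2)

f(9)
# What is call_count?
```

Calls(n) = 1 + Calls(n-1) + Calls(n-2); Calls(0)=Calls(1)=1. For n=9 this gives 109.

Answer: 109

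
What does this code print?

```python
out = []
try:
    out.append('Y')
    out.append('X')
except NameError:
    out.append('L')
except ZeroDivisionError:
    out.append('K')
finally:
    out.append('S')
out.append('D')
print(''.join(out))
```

Execution trace: 'Y' (try body) → 'X' (try body, no exception) → 'S' (finally) → 'D' (after the try/except). Output: YXSD

Answer: YXSD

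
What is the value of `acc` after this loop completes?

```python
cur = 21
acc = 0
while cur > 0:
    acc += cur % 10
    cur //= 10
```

Sum digits of 21
`acc` takes the values: 0 → 1 → 3

Answer: 3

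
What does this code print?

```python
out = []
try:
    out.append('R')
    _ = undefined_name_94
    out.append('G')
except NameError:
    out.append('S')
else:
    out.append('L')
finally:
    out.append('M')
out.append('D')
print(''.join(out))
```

Execution trace: 'R' (try body) → 'S' (except NameError) → 'M' (finally) → 'D' (after the try/except). Output: RSMD

Answer: RSMD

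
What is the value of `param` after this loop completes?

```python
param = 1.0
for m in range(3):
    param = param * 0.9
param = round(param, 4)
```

Exponential decay: 1.0 * 0.9^3
`param` takes the values: 1.0 → 0.9 → 0.81 → 0.729

Answer: 0.729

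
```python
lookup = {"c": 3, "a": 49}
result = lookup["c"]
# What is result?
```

Trace:
`lookup = {"c": 3, "a": 49}` → lookup = {'c': 3, 'a': 49}
`result = lookup["c"]` → result = 3
So result = 3

Answer: 3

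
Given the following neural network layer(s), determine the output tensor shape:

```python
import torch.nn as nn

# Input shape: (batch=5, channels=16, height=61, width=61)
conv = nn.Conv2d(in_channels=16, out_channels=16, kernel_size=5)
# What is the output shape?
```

Input: (5, 16, 61, 61) -> Output: (5, 16, 57, 57)

Answer: (5, 16, 57, 57)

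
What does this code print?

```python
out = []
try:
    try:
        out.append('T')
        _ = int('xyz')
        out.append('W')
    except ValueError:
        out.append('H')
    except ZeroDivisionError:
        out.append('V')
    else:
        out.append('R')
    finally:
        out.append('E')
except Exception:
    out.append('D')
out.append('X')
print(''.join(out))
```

Execution trace: 'T' (inner try body) → 'H' (inner except ValueError) → 'E' (inner finally) → 'X' (after the try/except). Output: THEX

Answer: THEX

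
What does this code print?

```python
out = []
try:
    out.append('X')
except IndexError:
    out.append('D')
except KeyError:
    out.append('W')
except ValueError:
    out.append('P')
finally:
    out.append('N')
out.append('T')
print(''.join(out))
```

Execution trace: 'X' (try body, no exception) → 'N' (finally) → 'T' (after the try/except). Output: XNT

Answer: XNT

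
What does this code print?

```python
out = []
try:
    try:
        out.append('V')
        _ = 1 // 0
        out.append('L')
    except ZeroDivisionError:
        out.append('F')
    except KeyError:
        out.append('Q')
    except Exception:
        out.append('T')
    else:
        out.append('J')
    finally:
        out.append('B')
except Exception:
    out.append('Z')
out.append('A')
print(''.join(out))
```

Execution trace: 'V' (inner try body) → 'F' (inner except ZeroDivisionError) → 'B' (inner finally) → 'A' (after the try/except). Output: VFBA

Answer: VFBA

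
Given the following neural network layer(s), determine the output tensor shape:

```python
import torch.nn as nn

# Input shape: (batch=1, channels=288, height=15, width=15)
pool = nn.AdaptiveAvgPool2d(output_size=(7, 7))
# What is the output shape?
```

Input: (1, 288, 15, 15) -> Output: (1, 288, 7, 7)

Answer: (1, 288, 7, 7)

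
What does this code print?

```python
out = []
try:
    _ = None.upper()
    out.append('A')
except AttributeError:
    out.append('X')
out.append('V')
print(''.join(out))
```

Execution trace: 'X' (except AttributeError) → 'V' (after the try/except). Output: XV

Answer: XV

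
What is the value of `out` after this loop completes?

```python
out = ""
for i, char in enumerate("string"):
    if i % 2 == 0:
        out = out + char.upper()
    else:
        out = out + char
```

Uppercase even positions in 'string'
`out` takes the values: "" → "S" → "St" → "StR" → "StRi" → "StRiN" → "StRiNg"

Answer: "StRiNg"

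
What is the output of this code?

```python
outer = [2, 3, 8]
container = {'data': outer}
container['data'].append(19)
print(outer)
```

Key concept: dict holds reference to list.
Step by step:
`outer = [2, 3, 8]` → outer = [2, 3, 8]
`container = {'data': outer}` → container = {'data': [2, 3, 8]}
`container['data'].append(19)` → outer = [2, 3, 8, 19]; container = {'data': [2, 3, 8, 19]}
`print(outer)` → prints [2, 3, 8, 19]

Answer: [2, 3, 8, 19]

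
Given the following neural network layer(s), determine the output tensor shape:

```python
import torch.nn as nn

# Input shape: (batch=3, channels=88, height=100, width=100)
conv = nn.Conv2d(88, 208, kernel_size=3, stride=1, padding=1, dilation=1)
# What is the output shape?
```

Input: (3, 88, 100, 100) -> Output: (3, 208, 100, 100)

Answer: (3, 208, 100, 100)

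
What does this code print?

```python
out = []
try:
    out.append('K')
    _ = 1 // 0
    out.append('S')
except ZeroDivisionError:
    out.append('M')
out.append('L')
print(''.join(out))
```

Execution trace: 'K' (try body) → 'M' (except ZeroDivisionError) → 'L' (after the try/except). Output: KML

Answer: KML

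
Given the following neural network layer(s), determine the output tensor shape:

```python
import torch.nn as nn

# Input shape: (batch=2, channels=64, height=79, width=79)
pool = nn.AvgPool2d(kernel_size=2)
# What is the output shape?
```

Input: (2, 64, 79, 79) -> Output: (2, 64, 39, 39)

Answer: (2, 64, 39, 39)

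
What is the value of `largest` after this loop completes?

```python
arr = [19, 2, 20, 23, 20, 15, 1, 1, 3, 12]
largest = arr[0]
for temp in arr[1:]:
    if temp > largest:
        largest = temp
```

Maximum of [19, 2, 20, 23, 20, 15, 1, 1, 3, 12]
`largest` takes the values: 19 → 20 → 23

Answer: 23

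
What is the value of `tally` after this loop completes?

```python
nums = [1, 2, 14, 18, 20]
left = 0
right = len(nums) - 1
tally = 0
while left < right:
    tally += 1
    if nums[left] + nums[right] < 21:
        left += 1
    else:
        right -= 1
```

Steps to find pair summing to 21
`tally` takes the values: 0 → 1 → 2 → 3 → 4

Answer: 4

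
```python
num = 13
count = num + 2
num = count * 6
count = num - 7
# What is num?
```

Trace:
`num = 13` → num = 13
`count = num + 2` → count = 15
`num = count * 6` → num = 90
`count = num - 7` → count = 83
So num = 90

Answer: 90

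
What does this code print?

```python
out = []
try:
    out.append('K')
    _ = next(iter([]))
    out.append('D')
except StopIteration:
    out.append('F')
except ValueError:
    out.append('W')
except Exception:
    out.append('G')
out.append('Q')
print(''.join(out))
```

Execution trace: 'K' (try body) → 'F' (except StopIteration) → 'Q' (after the try/except). Output: KFQ

Answer: KFQ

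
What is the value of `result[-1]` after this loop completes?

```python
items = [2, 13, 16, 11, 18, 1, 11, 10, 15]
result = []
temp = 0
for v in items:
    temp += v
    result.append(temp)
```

Cumulative sum ends at 97
`result` takes the values: [] → [2] → [2, 15] → [2, 15, 31] → [2, 15, 31, 42] → [2, 15, 31, 42, 60] → [2, 15, 31, 42, 60, 61] → [2, 15, 31, 42, 60, 61, 72] → [2, 15, 31, 42, 60, 61, 72, 82] → [2, 15, 31, 42, 60, 61, 72, 82, 97]
So `result[-1]` = 97

Answer: 97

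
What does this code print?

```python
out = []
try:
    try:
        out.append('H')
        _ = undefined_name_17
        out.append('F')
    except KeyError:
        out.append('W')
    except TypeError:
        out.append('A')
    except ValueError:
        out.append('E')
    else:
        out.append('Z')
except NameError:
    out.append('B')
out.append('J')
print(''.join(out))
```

Execution trace: 'H' (try body) → 'B' (outer except NameError) → 'J' (after the try/except). Output: HBJ

Answer: HBJ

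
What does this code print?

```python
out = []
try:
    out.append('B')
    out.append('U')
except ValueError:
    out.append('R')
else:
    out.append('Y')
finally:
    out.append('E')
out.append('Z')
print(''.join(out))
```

Execution trace: 'B' (try body) → 'U' (try body, no exception) → 'Y' (else) → 'E' (finally) → 'Z' (after the try/except). Output: BUYEZ

Answer: BUYEZ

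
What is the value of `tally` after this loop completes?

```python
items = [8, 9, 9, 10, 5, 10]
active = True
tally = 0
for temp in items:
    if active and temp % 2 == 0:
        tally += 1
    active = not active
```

Count even values at even positions
`tally` takes the values: 0 → 1

Answer: 1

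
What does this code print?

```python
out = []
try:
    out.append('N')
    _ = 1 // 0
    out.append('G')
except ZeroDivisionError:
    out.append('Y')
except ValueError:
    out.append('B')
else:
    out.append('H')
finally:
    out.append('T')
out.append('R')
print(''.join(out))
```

Execution trace: 'N' (try body) → 'Y' (except ZeroDivisionError) → 'T' (finally) → 'R' (after the try/except). Output: NYTR

Answer: NYTR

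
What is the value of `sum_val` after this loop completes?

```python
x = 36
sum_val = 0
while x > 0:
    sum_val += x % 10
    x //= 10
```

Sum digits of 36
`sum_val` takes the values: 0 → 6 → 9

Answer: 9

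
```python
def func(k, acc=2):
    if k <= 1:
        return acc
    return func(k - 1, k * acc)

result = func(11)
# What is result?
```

Accumulator trace (n, acc): (11, 2) -> (10, 22) -> (9, 220) -> (8, 1980) -> (7, 15840) -> (6, 110880) -> (5, 665280) -> (4, 3326400) -> (3, 13305600) -> (2, 39916800) -> (1, 79833600) -> return 79833600

Answer: 79833600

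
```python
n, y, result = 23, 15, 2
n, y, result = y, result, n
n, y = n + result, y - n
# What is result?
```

Trace:
`n, y, result = 23, 15, 2` → n = 23; y = 15; result = 2
`n, y, result = y, result, n` → n = 15; y = 2; result = 23
`n, y = n + result, y - n` → n = 38; y = -13
So result = 23

Answer: 23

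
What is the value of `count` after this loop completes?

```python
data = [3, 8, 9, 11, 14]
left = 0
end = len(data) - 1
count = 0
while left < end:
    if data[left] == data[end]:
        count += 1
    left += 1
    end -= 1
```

Count matching pairs from ends
`count` takes the values: 0

Answer: 0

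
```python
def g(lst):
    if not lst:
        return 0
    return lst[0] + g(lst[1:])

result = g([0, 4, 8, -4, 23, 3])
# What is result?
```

0 + 4 + 8 + (-4) + 23 + 3 + 0 = 34

Answer: 34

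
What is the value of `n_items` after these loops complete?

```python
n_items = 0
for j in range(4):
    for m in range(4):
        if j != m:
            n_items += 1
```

4² - 4 (exclude diagonal)
`n_items` takes the values: 0 → 1 → 2 → 3 → 4 → 5 → 6 → 7 → 8 → 9 → 10 → 11 → 12

Answer: 12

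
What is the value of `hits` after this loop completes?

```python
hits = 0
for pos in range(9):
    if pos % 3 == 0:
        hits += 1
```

Count numbers divisible by 3 in range(9)
`hits` takes the values: 0 → 1 → 2 → 3

Answer: 3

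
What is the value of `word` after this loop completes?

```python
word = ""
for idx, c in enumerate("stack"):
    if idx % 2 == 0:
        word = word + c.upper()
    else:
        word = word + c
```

Uppercase even positions in 'stack'
`word` takes the values: "" → "S" → "St" → "StA" → "StAc" → "StAcK"

Answer: "StAcK"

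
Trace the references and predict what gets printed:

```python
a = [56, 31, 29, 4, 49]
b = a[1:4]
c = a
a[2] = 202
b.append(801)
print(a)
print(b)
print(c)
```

Key concept: slice vs alias.
Step by step:
`a = [56, 31, 29, 4, 49]` → a = [56, 31, 29, 4, 49]
`b = a[1:4]` → b = [31, 29, 4]
`c = a` → c = [56, 31, 29, 4, 49] (same object as a)
`a[2] = 202` → a = [56, 31, 202, 4, 49] (same object as c); c = [56, 31, 202, 4, 49] (same object as a)
`b.append(801)` → b = [31, 29, 4, 801]
`print(a)` → prints [56, 31, 202, 4, 49]
`print(b)` → prints [31, 29, 4, 801]
`print(c)` → prints [56, 31, 202, 4, 49]

Answer:
[56, 31, 202, 4, 49]
[31, 29, 4, 801]
[56, 31, 202, 4, 49]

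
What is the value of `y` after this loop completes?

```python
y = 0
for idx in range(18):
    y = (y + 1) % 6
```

Increment mod 6, 18 times = 0
`y` takes the values: 0 → 1 → 2 → 3 → 4 → 5 → 0 → 1 → 2 → 3 → 4 → 5 → 0 → 1 → 2 → 3 → 4 → 5 → 0

Answer: 0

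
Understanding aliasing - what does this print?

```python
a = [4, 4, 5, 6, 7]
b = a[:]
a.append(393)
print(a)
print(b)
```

Key concept: slice [:] creates copy.
Step by step:
`a = [4, 4, 5, 6, 7]` → a = [4, 4, 5, 6, 7]
`b = a[:]` → b = [4, 4, 5, 6, 7]
`a.append(393)` → a = [4, 4, 5, 6, 7, 393]
`print(a)` → prints [4, 4, 5, 6, 7, 393]
`print(b)` → prints [4, 4, 5, 6, 7]

Answer:
[4, 4, 5, 6, 7, 393]
[4, 4, 5, 6, 7]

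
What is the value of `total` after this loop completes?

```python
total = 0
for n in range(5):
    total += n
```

Sum of 0 to 4 = 10
`total` takes the values: 0 → 1 → 3 → 6 → 10

Answer: 10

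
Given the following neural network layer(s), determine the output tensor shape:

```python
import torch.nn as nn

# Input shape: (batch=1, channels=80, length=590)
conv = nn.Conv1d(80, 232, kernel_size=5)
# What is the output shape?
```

Input: (1, 80, 590) -> Output: (1, 232, 586)

Answer: (1, 232, 586)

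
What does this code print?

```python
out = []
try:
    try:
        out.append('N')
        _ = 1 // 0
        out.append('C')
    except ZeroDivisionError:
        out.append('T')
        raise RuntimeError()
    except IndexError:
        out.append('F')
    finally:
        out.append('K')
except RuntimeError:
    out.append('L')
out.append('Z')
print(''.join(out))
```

Execution trace: 'N' (inner try body) → 'T' (inner except ZeroDivisionError) → 'K' (inner finally) → 'L' (outer except RuntimeError) → 'Z' (after the try/except). Output: NTKLZ

Answer: NTKLZ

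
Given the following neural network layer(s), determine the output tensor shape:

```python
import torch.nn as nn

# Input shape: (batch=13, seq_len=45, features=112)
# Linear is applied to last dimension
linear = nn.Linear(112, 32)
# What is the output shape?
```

Input: (13, 45, 112) -> Output: (13, 45, 32)

Answer: (13, 45, 32)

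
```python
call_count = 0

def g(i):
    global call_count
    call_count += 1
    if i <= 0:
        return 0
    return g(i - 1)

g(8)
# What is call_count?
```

Linear recursion stepping by 1: 9 calls from i=8 down to ≤0.

Answer: 9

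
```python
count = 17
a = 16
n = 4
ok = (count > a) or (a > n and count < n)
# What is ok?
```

Trace:
`count = 17` → count = 17
`a = 16` → a = 16
`n = 4` → n = 4
`ok = (count > a) or (a > n and count < n)` → ok = True
So ok = True

Answer: True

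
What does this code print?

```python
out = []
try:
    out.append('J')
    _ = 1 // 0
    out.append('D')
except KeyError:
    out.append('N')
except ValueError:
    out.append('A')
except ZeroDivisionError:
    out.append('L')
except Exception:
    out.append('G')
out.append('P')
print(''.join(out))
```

Execution trace: 'J' (try body) → 'L' (except ZeroDivisionError) → 'P' (after the try/except). Output: JLP

Answer: JLP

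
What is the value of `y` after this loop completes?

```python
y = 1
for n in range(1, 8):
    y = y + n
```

Start at 1, add 1 through 7
`y` takes the values: 1 → 2 → 4 → 7 → 11 → 16 → 22 → 29

Answer: 29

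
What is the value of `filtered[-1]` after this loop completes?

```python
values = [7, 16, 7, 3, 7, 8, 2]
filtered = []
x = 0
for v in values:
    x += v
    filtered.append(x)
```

Cumulative sum ends at 50
`filtered` takes the values: [] → [7] → [7, 23] → [7, 23, 30] → [7, 23, 30, 33] → [7, 23, 30, 33, 40] → [7, 23, 30, 33, 40, 48] → [7, 23, 30, 33, 40, 48, 50]
So `filtered[-1]` = 50

Answer: 50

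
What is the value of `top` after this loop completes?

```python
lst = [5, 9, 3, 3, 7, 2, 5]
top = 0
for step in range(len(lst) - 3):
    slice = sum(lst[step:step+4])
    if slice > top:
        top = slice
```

Max sum of 4-element window in [5, 9, 3, 3, 7, 2, 5]
`top` takes the values: 0 → 20 → 22

Answer: 22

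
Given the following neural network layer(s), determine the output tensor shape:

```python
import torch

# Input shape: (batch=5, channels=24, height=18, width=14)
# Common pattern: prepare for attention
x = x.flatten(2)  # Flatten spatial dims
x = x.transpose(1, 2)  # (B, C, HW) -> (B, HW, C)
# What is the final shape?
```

Input: (5, 24, 18, 14) -> after flatten(2): (5, 24, 252) -> Output: (5, 252, 24)

Answer: (5, 252, 24)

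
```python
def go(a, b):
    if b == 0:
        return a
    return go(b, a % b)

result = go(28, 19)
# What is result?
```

go(28, 19) -> go(19, 9) -> go(9, 1) -> go(1, 0) -> 1

Answer: 1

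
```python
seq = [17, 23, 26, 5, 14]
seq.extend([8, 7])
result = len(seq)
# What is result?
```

Trace:
`seq = [17, 23, 26, 5, 14]` → seq = [17, 23, 26, 5, 14]
`seq.extend([8, 7])` → seq = [17, 23, 26, 5, 14, 8, 7]
`result = len(seq)` → result = 7
So result = 7

Answer: 7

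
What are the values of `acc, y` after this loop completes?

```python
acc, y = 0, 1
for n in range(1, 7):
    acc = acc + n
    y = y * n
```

Sum and factorial of 1 to 6
`acc, y` takes the values: (0, 1) → (1, 1) → (3, 1) → (3, 2) → (6, 2) → (6, 6) → (10, 6) → (10, 24) → (15, 24) → (15, 120) → (21, 120) → (21, 720)

Answer: 21, 720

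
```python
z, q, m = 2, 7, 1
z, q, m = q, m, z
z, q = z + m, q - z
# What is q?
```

Trace:
`z, q, m = 2, 7, 1` → z = 2; q = 7; m = 1
`z, q, m = q, m, z` → z = 7; q = 1; m = 2
`z, q = z + m, q - z` → z = 9; q = -6
So q = -6

Answer: -6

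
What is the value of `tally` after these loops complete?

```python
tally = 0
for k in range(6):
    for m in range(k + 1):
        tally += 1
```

Triangle: 1 + 2 + ... + 6
`tally` takes the values: 0 → 1 → 2 → 3 → 4 → 5 → 6 → 7 → 8 → 9 → 10 → 11 → 12 → 13 → 14 → 15 → 16 → 17 → 18 → 19 → 20 → 21

Answer: 21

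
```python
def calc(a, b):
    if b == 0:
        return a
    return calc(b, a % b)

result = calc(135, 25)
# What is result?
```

calc(135, 25) -> calc(25, 10) -> calc(10, 5) -> calc(5, 0) -> 5

Answer: 5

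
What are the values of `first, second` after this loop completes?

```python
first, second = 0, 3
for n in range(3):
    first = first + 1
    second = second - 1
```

first goes 0→3, second goes 3→0
`first, second` takes the values: (0, 3) → (1, 3) → (1, 2) → (2, 2) → (2, 1) → (3, 1) → (3, 0)

Answer: 3, 0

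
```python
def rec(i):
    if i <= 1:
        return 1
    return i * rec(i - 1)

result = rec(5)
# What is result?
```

rec(5) = 5 * 4 * 3 * 2 * 1 = 120

Answer: 120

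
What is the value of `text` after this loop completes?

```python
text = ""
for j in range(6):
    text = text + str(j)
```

Concatenate digits 0 to 5
`text` takes the values: "" → "0" → "01" → "012" → "0123" → "01234" → "012345"

Answer: "012345"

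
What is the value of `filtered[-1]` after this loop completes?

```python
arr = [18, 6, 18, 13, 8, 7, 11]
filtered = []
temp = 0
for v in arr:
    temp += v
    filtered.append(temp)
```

Cumulative sum ends at 81
`filtered` takes the values: [] → [18] → [18, 24] → [18, 24, 42] → [18, 24, 42, 55] → [18, 24, 42, 55, 63] → [18, 24, 42, 55, 63, 70] → [18, 24, 42, 55, 63, 70, 81]
So `filtered[-1]` = 81

Answer: 81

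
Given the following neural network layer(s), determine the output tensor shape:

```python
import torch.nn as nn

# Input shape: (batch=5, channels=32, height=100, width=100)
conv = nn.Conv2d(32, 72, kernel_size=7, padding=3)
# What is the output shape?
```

Input: (5, 32, 100, 100) -> Output: (5, 72, 100, 100)

Answer: (5, 72, 100, 100)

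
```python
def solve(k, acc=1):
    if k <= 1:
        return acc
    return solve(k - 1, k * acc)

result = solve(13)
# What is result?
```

Accumulator trace (n, acc): (13, 1) -> (12, 13) -> (11, 156) -> (10, 1716) -> (9, 17160) -> (8, 154440) -> (7, 1235520) -> (6, 8648640) -> (5, 51891840) -> (4, 259459200) -> (3, 1037836800) -> (2, 3113510400) -> (1, 6227020800) -> return 6227020800

Answer: 6227020800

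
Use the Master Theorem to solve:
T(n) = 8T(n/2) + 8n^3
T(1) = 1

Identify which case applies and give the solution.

a=8, b=2, f(n)=8n^3. log_2(8) = 3. Since c=3 = 3, Case 2 applies: T(n) = Θ(n^log_b(a) · log n) = O(n^3 log n).

Answer: O(n^3 log n) - Case 2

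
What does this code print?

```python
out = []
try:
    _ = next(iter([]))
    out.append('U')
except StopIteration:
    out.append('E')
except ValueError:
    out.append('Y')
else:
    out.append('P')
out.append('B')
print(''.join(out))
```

Execution trace: 'E' (except StopIteration) → 'B' (after the try/except). Output: EB

Answer: EB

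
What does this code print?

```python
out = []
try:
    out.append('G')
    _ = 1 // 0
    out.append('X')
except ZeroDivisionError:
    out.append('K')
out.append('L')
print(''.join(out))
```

Execution trace: 'G' (try body) → 'K' (except ZeroDivisionError) → 'L' (after the try/except). Output: GKL

Answer: GKL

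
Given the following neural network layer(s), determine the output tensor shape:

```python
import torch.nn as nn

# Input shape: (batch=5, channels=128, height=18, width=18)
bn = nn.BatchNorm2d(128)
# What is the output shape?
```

Input: (5, 128, 18, 18) -> Output: (5, 128, 18, 18)

Answer: (5, 128, 18, 18)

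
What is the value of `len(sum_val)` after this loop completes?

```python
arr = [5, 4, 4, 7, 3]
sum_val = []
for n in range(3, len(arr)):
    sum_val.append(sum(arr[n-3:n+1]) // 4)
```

Number of 4-element averages
`sum_val` takes the values: [] → [5] → [5, 4]
So `len(sum_val)` = 2

Answer: 2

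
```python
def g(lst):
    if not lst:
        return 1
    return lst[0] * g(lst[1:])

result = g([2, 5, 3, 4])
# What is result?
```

Product over [2, 5, 3, 4] = 2 * 5 * 3 * 4 = 120

Answer: 120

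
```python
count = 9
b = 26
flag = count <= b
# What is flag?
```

Trace:
`count = 9` → count = 9
`b = 26` → b = 26
`flag = count <= b` → flag = True
So flag = True

Answer: True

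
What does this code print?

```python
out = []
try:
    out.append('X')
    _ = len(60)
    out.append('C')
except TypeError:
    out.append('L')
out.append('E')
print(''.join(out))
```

Execution trace: 'X' (try body) → 'L' (except TypeError) → 'E' (after the try/except). Output: XLE

Answer: XLE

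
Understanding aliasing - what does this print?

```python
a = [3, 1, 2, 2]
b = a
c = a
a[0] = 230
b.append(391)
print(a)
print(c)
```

Key concept: multiple aliases.
Step by step:
`a = [3, 1, 2, 2]` → a = [3, 1, 2, 2]
`b = a` → b = [3, 1, 2, 2] (same object as a)
`c = a` → c = [3, 1, 2, 2] (same object as a, b)
`a[0] = 230` → a = [230, 1, 2, 2] (same object as b, c); b = [230, 1, 2, 2] (same object as a, c); c = [230, 1, 2, 2] (same object as a, b)
`b.append(391)` → a = [230, 1, 2, 2, 391] (same object as b, c); b = [230, 1, 2, 2, 391] (same object as a, c); c = [230, 1, 2, 2, 391] (same object as a, b)
`print(a)` → prints [230, 1, 2, 2, 391]
`print(c)` → prints [230, 1, 2, 2, 391]

Answer:
[230, 1, 2, 2, 391]
[230, 1, 2, 2, 391]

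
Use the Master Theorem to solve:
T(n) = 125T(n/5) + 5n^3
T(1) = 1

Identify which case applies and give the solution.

a=125, b=5, f(n)=5n^3. log_5(125) = 3. Since c=3 = 3, Case 2 applies: T(n) = Θ(n^log_b(a) · log n) = O(n^3 log n).

Answer: O(n^3 log n) - Case 2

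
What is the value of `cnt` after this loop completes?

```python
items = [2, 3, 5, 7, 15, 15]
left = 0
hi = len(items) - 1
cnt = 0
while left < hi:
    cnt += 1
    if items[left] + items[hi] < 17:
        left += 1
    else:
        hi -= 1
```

Steps to find pair summing to 17
`cnt` takes the values: 0 → 1 → 2 → 3 → 4 → 5

Answer: 5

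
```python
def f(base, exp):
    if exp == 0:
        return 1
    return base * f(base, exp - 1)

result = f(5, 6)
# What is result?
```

f(5, 6) = 5 * 5 * 5 * 5 * 5 * 5 = 15625

Answer: 15625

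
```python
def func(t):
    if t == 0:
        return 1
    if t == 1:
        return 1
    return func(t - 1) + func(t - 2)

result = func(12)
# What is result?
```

Build up from base cases: func(0)=1, func(1)=1, func(2)=2, func(3)=3, func(4)=5, func(5)=8, func(6)=13, ..., func(12)=233

Answer: 233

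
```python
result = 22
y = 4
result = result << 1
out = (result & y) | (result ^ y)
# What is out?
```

Trace:
`result = 22` → result = 22
`y = 4` → y = 4
`result = result << 1` → result = 44
`out = (result & y) | (result ^ y)` → out = 44
So out = 44

Answer: 44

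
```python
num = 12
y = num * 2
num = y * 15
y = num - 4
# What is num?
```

Trace:
`num = 12` → num = 12
`y = num * 2` → y = 24
`num = y * 15` → num = 360
`y = num - 4` → y = 356
So num = 360

Answer: 360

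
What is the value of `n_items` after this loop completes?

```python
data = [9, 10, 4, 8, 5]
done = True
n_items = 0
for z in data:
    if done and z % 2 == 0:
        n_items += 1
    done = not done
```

Count even values at even positions
`n_items` takes the values: 0 → 1

Answer: 1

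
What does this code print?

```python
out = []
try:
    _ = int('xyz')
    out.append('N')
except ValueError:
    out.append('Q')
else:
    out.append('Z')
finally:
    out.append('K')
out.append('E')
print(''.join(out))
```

Execution trace: 'Q' (except ValueError) → 'K' (finally) → 'E' (after the try/except). Output: QKE

Answer: QKE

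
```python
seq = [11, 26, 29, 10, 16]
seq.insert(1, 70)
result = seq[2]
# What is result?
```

Trace:
`seq = [11, 26, 29, 10, 16]` → seq = [11, 26, 29, 10, 16]
`seq.insert(1, 70)` → seq = [11, 70, 26, 29, 10, 16]
`result = seq[2]` → result = 26
So result = 26

Answer: 26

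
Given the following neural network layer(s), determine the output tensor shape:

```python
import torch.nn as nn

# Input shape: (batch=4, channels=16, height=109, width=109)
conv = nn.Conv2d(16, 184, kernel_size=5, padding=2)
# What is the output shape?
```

Input: (4, 16, 109, 109) -> Output: (4, 184, 109, 109)

Answer: (4, 184, 109, 109)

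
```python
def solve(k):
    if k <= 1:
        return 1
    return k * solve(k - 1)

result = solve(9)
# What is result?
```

solve(9) = 9 * 8 * 7 * 6 * 5 * 4 * 3 * 2 * 1 = 362880

Answer: 362880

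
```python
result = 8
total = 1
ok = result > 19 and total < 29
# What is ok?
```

Trace:
`result = 8` → result = 8
`total = 1` → total = 1
`ok = result > 19 and total < 29` → ok = False
So ok = False

Answer: False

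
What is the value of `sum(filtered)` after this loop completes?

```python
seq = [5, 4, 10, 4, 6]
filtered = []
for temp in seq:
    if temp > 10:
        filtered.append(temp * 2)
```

Sum of doubled values > 10
`filtered` takes the values: []
So `sum(filtered)` = 0

Answer: 0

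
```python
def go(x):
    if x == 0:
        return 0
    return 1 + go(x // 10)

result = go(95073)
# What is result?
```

Count of digits of 95073: 5

Answer: 5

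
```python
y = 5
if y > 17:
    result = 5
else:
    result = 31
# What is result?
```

Trace:
`y = 5` → y = 5
`if y > 17: ...` → y > 17 is False, take else branch → result = 31
So result = 31

Answer: 31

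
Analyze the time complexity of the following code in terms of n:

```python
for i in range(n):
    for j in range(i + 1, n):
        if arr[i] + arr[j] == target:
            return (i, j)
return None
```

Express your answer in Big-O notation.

This is Two sum brute force. Time complexity: O(n²).

Answer: O(n²)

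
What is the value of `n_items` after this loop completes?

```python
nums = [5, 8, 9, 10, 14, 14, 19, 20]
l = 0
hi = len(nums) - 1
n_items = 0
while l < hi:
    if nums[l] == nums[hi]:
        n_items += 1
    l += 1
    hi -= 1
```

Count matching pairs from ends
`n_items` takes the values: 0

Answer: 0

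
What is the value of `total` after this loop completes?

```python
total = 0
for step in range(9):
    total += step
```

Sum of 0 to 8 = 36
`total` takes the values: 0 → 1 → 3 → 6 → 10 → 15 → 21 → 28 → 36

Answer: 36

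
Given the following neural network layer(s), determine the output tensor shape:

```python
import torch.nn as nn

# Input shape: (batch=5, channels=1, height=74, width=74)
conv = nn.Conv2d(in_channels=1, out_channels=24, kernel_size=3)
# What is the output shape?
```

Input: (5, 1, 74, 74) -> Output: (5, 24, 72, 72)

Answer: (5, 24, 72, 72)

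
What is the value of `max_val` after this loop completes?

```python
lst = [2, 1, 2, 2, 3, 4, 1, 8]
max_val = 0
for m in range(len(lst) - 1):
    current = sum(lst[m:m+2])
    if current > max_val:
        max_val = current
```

Max sum of 2-element window in [2, 1, 2, 2, 3, 4, 1, 8]
`max_val` takes the values: 0 → 3 → 4 → 5 → 7 → 9

Answer: 9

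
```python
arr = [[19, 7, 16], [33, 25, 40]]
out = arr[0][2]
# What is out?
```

Trace:
`arr = [[19, 7, 16], [33, 25, 40]]` → arr = [[19, 7, 16], [33, 25, 40]]
`out = arr[0][2]` → out = 16
So out = 16

Answer: 16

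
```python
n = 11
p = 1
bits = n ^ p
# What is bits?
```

Trace:
`n = 11` → n = 11
`p = 1` → p = 1
`bits = n ^ p` → bits = 10
So bits = 10

Answer: 10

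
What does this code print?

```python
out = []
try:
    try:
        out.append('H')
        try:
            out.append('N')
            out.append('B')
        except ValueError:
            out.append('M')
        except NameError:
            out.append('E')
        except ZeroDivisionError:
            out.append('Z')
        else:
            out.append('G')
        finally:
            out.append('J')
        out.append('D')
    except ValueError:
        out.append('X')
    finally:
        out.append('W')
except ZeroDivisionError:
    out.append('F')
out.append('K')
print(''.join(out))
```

Execution trace: 'H' (try body) → 'N' (inner try body) → 'B' (inner try body, no exception) → 'G' (inner else) → 'J' (inner finally) → 'D' (try body, no exception) → 'W' (finally) → 'K' (after the try/except). Output: HNBGJDWK

Answer: HNBGJDWK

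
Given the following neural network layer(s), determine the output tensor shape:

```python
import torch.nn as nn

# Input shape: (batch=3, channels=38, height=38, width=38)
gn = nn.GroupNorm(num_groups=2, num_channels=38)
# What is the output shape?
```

Input: (3, 38, 38, 38) -> Output: (3, 38, 38, 38)

Answer: (3, 38, 38, 38)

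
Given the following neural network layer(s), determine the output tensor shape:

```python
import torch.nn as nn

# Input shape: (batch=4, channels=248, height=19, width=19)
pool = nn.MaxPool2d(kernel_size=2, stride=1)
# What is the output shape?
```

Input: (4, 248, 19, 19) -> Output: (4, 248, 18, 18)

Answer: (4, 248, 18, 18)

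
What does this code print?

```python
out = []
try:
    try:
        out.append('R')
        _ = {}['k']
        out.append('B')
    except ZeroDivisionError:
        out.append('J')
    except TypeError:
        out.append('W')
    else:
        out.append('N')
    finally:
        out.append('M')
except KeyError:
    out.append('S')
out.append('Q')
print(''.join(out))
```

Execution trace: 'R' (try body) → 'M' (finally) → 'S' (outer except KeyError) → 'Q' (after the try/except). Output: RMSQ

Answer: RMSQ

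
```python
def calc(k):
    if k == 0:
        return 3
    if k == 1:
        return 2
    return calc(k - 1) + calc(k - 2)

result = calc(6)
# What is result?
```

Build up from base cases: calc(0)=3, calc(1)=2, calc(2)=5, calc(3)=7, calc(4)=12, calc(5)=19, calc(6)=31

Answer: 31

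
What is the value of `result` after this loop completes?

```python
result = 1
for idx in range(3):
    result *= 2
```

2^3 = 8
`result` takes the values: 1 → 2 → 4 → 8

Answer: 8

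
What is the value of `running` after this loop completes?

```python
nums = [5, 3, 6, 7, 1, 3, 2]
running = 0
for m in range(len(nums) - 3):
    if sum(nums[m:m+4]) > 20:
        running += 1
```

Count windows with sum > 20
`running` takes the values: 0 → 1

Answer: 1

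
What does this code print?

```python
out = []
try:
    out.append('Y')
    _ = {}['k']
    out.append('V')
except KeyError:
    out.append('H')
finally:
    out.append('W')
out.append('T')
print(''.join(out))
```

Execution trace: 'Y' (try body) → 'H' (except KeyError) → 'W' (finally) → 'T' (after the try/except). Output: YHWT

Answer: YHWT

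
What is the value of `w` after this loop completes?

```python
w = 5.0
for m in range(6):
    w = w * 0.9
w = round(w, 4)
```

Exponential decay: 5.0 * 0.9^6
`w` takes the values: 5.0 → 4.5 → 4.05 → 3.645 → 3.2805 → 2.95245 → 2.657205 → 2.6572

Answer: 2.6572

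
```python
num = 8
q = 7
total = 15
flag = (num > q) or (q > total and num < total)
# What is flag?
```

Trace:
`num = 8` → num = 8
`q = 7` → q = 7
`total = 15` → total = 15
`flag = (num > q) or (q > total and num < total)` → flag = True
So flag = True

Answer: True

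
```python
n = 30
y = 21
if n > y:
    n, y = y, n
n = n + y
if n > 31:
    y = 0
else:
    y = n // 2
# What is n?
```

Trace:
`n = 30` → n = 30
`y = 21` → y = 21
`if n > y: ...` → n > y is True → n = 21; y = 30
`n = n + y` → n = 51
`if n > 31: ...` → n > 31 is True → y = 0
So n = 51

Answer: 51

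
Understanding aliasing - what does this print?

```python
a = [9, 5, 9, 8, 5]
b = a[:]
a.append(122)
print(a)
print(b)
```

Key concept: slice [:] creates copy.
Step by step:
`a = [9, 5, 9, 8, 5]` → a = [9, 5, 9, 8, 5]
`b = a[:]` → b = [9, 5, 9, 8, 5]
`a.append(122)` → a = [9, 5, 9, 8, 5, 122]
`print(a)` → prints [9, 5, 9, 8, 5, 122]
`print(b)` → prints [9, 5, 9, 8, 5]

Answer:
[9, 5, 9, 8, 5, 122]
[9, 5, 9, 8, 5]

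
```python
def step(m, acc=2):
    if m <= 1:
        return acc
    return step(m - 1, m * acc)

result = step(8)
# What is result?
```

Accumulator trace (n, acc): (8, 2) -> (7, 16) -> (6, 112) -> (5, 672) -> (4, 3360) -> (3, 13440) -> (2, 40320) -> (1, 80640) -> return 80640

Answer: 80640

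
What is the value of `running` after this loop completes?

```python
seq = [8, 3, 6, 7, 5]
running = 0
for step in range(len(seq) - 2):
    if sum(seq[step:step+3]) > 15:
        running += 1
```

Count windows with sum > 15
`running` takes the values: 0 → 1 → 2 → 3

Answer: 3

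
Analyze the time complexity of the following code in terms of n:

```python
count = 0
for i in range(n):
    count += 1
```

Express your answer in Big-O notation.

Each loop level contributes: n. Multiplying the contributions gives O(n).

Answer: O(n)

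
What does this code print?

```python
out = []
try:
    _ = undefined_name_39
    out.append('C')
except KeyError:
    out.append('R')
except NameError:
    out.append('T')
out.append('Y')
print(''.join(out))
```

Execution trace: 'T' (except NameError) → 'Y' (after the try/except). Output: TY

Answer: TY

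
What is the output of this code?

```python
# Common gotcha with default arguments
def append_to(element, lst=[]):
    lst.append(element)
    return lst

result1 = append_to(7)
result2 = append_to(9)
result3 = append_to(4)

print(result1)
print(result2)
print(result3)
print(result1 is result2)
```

Key concept: mutable default argument gotcha.
Step by step:
`result1 = append_to(7)` → result1 = [7]
`result2 = append_to(9)` → result1 = [7, 9] (same object as result2); result2 = [7, 9] (same object as result1)
`result3 = append_to(4)` → result1 = [7, 9, 4] (same object as result2, result3); result2 = [7, 9, 4] (same object as result1, result3); result3 = [7, 9, 4] (same object as result1, result2)
`print(result1)` → prints [7, 9, 4]
`print(result2)` → prints [7, 9, 4]
`print(result3)` → prints [7, 9, 4]
`print(result1 is result2)` → prints True

Answer:
[7, 9, 4]
[7, 9, 4]
[7, 9, 4]
True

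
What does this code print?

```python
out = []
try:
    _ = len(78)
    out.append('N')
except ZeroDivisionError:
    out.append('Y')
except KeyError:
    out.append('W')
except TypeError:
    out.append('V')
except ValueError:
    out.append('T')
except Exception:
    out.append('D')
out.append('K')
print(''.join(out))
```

Execution trace: 'V' (except TypeError) → 'K' (after the try/except). Output: VK

Answer: VK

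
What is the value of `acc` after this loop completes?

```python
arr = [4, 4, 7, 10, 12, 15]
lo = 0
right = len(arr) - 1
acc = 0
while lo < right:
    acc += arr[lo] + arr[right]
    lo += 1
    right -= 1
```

Sum of pairs from ends
`acc` takes the values: 0 → 19 → 35 → 52

Answer: 52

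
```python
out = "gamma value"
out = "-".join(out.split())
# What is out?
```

Trace:
`out = "gamma value"` → out = 'gamma value'
`out = "-".join(out.split())` → out = 'gamma-value'
So out = 'gamma-value'

Answer: 'gamma-value'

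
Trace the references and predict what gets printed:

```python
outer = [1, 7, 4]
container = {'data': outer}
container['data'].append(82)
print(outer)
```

Key concept: dict holds reference to list.
Step by step:
`outer = [1, 7, 4]` → outer = [1, 7, 4]
`container = {'data': outer}` → container = {'data': [1, 7, 4]}
`container['data'].append(82)` → outer = [1, 7, 4, 82]; container = {'data': [1, 7, 4, 82]}
`print(outer)` → prints [1, 7, 4, 82]

Answer: [1, 7, 4, 82]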